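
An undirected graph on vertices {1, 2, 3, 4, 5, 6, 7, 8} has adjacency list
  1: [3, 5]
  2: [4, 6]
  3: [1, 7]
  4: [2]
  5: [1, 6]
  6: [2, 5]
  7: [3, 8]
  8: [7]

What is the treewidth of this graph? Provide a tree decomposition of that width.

The largest bag has 2 vertices, giving width 1; this decomposition certifies tw(G) ≤ 1. G has an edge, so its treewidth is at least 1. Therefore the treewidth is 1.

Treewidth 1.
Bags: B1 = {2, 4}  B2 = {2, 6}  B3 = {5, 6}  B4 = {1, 5}  B5 = {1, 3}  B6 = {3, 7}  B7 = {7, 8}
Tree: B1–B2, B2–B3, B3–B4, B4–B5, B5–B6, B6–B7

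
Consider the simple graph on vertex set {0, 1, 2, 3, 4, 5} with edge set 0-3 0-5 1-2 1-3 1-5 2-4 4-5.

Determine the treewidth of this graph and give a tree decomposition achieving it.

Each bag holds 3 vertices, so the decomposition has width 2, which upper-bounds the treewidth. Since 2–4–5–1–2 is a cycle in G, G is not acyclic. Forests are exactly the graphs of treewidth ≤ 1, so tw(G) ≥ 2. Therefore the treewidth is 2.

Treewidth 2.
Bags: B1 = {1, 2, 4}  B2 = {1, 4, 5}  B3 = {1, 3, 5}  B4 = {0, 3, 5}
Tree: B1–B2, B2–B3, B3–B4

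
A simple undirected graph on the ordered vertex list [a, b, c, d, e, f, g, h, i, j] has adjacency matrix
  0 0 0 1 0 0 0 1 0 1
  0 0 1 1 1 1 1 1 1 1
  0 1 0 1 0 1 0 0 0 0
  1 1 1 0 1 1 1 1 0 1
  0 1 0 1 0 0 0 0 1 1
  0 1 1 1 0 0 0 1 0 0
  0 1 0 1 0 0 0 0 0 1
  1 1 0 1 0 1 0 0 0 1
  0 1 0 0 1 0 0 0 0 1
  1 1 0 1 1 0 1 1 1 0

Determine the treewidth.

A width-3 tree decomposition is:
Bags: B1 = {b, d, e, j}  B2 = {b, d, h, j}  B3 = {b, d, g, j}  B4 = {b, d, f, h}  B5 = {a, d, h, j}  B6 = {b, c, d, f}  B7 = {b, e, i, j}
Tree: B1–B2, B1–B3, B2–B4, B2–B5, B4–B6, B1–B7
The largest bag has 4 vertices, giving width 3; this decomposition certifies tw(G) ≤ 3. Conversely, {a, d, h, j} is a clique of size 4, and the vertices of any clique must share a bag in every tree decomposition; so some bag has ≥ 4 vertices and tw(G) ≥ 3. The upper and lower bounds meet at 3, so that is the treewidth.

3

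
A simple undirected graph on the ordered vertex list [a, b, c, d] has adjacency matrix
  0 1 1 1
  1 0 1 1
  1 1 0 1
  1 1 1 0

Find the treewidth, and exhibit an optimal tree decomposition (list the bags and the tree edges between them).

With just one bag of size 4, the width is 4 − 1 = 3, so tw(G) ≤ 3. On the other hand G contains the 4-clique {a, b, c, d}. A clique must lie in a single bag of any decomposition, so no decomposition can have width below 3. The upper and lower bounds meet at 3, so that is the treewidth.

Treewidth 3.
One such decomposition:
Bags: B1 = {a, b, c, d}
Tree: (single bag)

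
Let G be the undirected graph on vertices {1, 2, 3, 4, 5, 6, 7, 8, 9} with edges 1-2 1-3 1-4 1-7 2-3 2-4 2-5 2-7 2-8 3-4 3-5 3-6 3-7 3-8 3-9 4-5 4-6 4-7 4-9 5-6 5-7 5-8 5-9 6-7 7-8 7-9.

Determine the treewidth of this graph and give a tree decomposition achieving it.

Treewidth 4.
One such decomposition:
Bags: B1 = {3, 4, 5, 7, 9}  B2 = {2, 3, 4, 5, 7}  B3 = {3, 4, 5, 6, 7}  B4 = {1, 2, 3, 4, 7}  B5 = {2, 3, 5, 7, 8}
Tree: B1–B2, B2–B3, B2–B4, B2–B5

Each bag holds 5 vertices, so the decomposition has width 4, which upper-bounds the treewidth. On the other hand G contains the 5-clique {2, 3, 5, 7, 8}. A clique must lie in a single bag of any decomposition, so no decomposition can have width below 4. Combining the bounds, tw(G) = 4.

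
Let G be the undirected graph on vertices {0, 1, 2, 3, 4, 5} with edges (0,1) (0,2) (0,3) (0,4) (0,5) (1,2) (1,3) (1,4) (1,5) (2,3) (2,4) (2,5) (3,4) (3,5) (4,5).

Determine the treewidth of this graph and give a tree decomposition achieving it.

A single bag containing all 6 vertices is trivially a valid decomposition of width 5. On the other hand G contains the 6-clique {0, 1, 2, 3, 4, 5}. A clique must lie in a single bag of any decomposition, so no decomposition can have width below 5. The upper and lower bounds meet at 5, so that is the treewidth.

Treewidth 5.
One such decomposition:
Bags: B1 = {0, 1, 2, 3, 4, 5}
Tree: (single bag)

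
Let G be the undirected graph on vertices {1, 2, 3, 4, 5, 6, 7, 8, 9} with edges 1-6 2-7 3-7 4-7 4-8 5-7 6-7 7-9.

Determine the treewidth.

A width-1 tree decomposition is:
Bags: B1 = {6, 7}  B2 = {4, 7}  B3 = {4, 8}  B4 = {1, 6}  B5 = {3, 7}  B6 = {5, 7}  B7 = {2, 7}  B8 = {7, 9}
Tree: B1–B2, B2–B3, B1–B4, B1–B5, B1–B6, B6–B7, B7–B8
Every bag has size at most 2, so the width is 2 − 1 = 1 and tw(G) ≤ 1. Since G has at least one edge (e.g. 6–7), it is not an edgeless graph, so tw(G) ≥ 1. Hence tw(G) = 1 exactly.

1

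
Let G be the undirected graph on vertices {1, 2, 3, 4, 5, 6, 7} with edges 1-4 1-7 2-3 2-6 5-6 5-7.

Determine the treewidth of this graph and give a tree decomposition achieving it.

Treewidth 1.
One optimal decomposition is:
Bags: B1 = {2, 3}  B2 = {2, 6}  B3 = {5, 6}  B4 = {5, 7}  B5 = {1, 7}  B6 = {1, 4}
Tree: B1–B2, B2–B3, B3–B4, B4–B5, B5–B6

Each bag holds 2 vertices, so the decomposition has width 1, which upper-bounds the treewidth. Any graph with an edge has treewidth ≥ 1, and G has the edge 3–2. Hence tw(G) = 1 exactly.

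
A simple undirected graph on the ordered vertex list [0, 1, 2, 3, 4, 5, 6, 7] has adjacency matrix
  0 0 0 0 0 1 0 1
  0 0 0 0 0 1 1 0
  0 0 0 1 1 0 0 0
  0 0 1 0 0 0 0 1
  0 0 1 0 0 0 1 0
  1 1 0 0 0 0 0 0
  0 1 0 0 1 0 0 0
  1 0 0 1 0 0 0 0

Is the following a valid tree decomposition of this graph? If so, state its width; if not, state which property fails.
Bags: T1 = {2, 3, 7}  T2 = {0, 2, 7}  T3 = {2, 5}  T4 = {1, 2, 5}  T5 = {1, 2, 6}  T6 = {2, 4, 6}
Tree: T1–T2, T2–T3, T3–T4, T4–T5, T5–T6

No — edge (0,5) lies in no bag.

A tree decomposition must satisfy three properties: every vertex lies in some bag; for every edge, both endpoints lie together in some bag; and for every vertex, the bags containing it form a connected subtree. Here edge (0,5) lies in no bag, so the decomposition is invalid.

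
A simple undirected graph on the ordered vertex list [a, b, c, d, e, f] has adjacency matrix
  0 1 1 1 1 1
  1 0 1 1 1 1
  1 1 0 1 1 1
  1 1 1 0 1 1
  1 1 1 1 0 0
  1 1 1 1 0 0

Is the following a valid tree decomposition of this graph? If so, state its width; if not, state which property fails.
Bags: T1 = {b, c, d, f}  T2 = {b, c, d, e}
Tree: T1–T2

No — vertex a appears in no bag.

A tree decomposition must satisfy three properties: every vertex lies in some bag; for every edge, both endpoints lie together in some bag; and for every vertex, the bags containing it form a connected subtree. Here vertex a appears in no bag, so the decomposition is invalid.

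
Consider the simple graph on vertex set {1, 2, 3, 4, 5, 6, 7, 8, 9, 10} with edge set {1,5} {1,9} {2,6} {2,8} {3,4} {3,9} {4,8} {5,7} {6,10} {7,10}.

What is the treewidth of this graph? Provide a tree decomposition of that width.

The largest bag has 3 vertices, giving width 2; this decomposition certifies tw(G) ≤ 2. For the lower bound, G contains the cycle 3–4–8–2–6–10–7–5–1–9–3, so G is not a forest; only forests have treewidth ≤ 1, hence tw(G) ≥ 2. Therefore the treewidth is 2.

Treewidth 2.
One optimal decomposition is:
Bags: B1 = {3, 4, 8}  B2 = {2, 3, 8}  B3 = {2, 3, 6}  B4 = {3, 6, 10}  B5 = {3, 7, 10}  B6 = {3, 5, 7}  B7 = {1, 3, 5}  B8 = {1, 3, 9}
Tree: B1–B2, B2–B3, B3–B4, B4–B5, B5–B6, B6–B7, B7–B8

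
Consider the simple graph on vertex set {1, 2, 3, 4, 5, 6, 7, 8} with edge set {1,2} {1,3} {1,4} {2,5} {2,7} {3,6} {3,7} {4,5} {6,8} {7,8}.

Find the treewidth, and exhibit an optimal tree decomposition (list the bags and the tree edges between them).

Treewidth 2.
Bags: B1 = {3, 6, 8}  B2 = {3, 7, 8}  B3 = {1, 3, 7}  B4 = {1, 2, 7}  B5 = {1, 2, 4}  B6 = {2, 4, 5}
Tree: B1–B2, B2–B3, B3–B4, B4–B5, B5–B6

Each bag holds 3 vertices, so the decomposition has width 2, which upper-bounds the treewidth. For the lower bound, G contains the cycle 6–8–7–3–6, so G is not a forest; only forests have treewidth ≤ 1, hence tw(G) ≥ 2. Combining the bounds, tw(G) = 2.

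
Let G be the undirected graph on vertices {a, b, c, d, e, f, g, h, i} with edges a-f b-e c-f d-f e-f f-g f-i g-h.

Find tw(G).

A width-1 tree decomposition is:
Bags: B1 = {f, i}  B2 = {f, g}  B3 = {d, f}  B4 = {c, f}  B5 = {e, f}  B6 = {b, e}  B7 = {a, f}  B8 = {g, h}
Tree: B1–B2, B2–B3, B3–B4, B4–B5, B5–B6, B3–B7, B2–B8
The largest bag has 2 vertices, giving width 1; this decomposition certifies tw(G) ≤ 1. Any graph with an edge has treewidth ≥ 1, and G has the edge f–i. Combining the bounds, tw(G) = 1.

1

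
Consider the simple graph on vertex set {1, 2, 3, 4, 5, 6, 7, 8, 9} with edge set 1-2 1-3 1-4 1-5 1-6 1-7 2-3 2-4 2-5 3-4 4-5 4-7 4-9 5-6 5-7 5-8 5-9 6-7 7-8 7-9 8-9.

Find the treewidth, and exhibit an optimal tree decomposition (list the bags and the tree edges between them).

The largest bag has 4 vertices, giving width 3; this decomposition certifies tw(G) ≤ 3. On the other hand G contains the 4-clique {1, 2, 3, 4}. A clique must lie in a single bag of any decomposition, so no decomposition can have width below 3. Combining the bounds, tw(G) = 3.

Treewidth 3.
One such decomposition:
Bags: B1 = {1, 4, 5, 7}  B2 = {1, 2, 4, 5}  B3 = {1, 2, 3, 4}  B4 = {4, 5, 7, 9}  B5 = {1, 5, 6, 7}  B6 = {5, 7, 8, 9}
Tree: B1–B2, B2–B3, B1–B4, B1–B5, B4–B6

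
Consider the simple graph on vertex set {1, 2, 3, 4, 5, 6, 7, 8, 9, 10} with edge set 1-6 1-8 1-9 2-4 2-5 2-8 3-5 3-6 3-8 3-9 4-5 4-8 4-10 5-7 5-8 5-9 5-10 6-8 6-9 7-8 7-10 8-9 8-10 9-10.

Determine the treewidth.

3

A width-3 tree decomposition is:
Bags: B1 = {3, 5, 8, 9}  B2 = {5, 8, 9, 10}  B3 = {4, 5, 8, 10}  B4 = {5, 7, 8, 10}  B5 = {3, 6, 8, 9}  B6 = {2, 4, 5, 8}  B7 = {1, 6, 8, 9}
Tree: B1–B2, B2–B3, B2–B4, B1–B5, B3–B6, B5–B7
Every bag has size at most 4, so the width is 4 − 1 = 3 and tw(G) ≤ 3. Conversely, {1, 6, 8, 9} is a clique of size 4, and the vertices of any clique must share a bag in every tree decomposition; so some bag has ≥ 4 vertices and tw(G) ≥ 3. Therefore the treewidth is 3.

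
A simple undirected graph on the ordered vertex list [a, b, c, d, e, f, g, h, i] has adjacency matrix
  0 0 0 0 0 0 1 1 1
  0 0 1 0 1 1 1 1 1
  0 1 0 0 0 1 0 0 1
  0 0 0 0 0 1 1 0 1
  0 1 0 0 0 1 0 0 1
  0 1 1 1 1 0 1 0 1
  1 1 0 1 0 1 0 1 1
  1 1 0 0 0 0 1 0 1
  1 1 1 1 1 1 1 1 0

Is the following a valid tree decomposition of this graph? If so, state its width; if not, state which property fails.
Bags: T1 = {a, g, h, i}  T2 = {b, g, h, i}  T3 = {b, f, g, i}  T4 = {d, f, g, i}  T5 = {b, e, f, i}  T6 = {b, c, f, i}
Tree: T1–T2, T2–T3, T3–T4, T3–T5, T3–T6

Yes; width 3.

Vertex coverage: the bags together contain {a, b, c, d, e, f, g, h, i}, the full vertex set. Edge coverage: each edge of G has both endpoints in at least one bag. Running intersection: for every vertex, the bags containing it form a connected subtree. All three properties hold, so this is a valid tree decomposition of width max|bag| − 1 = 3, and hence tw(G) ≤ 3.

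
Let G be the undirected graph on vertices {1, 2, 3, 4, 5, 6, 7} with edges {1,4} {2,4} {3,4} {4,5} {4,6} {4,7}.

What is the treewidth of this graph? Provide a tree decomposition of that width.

Treewidth 1.
One such decomposition:
Bags: B1 = {2, 4}  B2 = {4, 5}  B3 = {4, 6}  B4 = {3, 4}  B5 = {1, 4}  B6 = {4, 7}
Tree: B1–B2, B1–B3, B2–B4, B3–B5, B1–B6

Every bag has size at most 2, so the width is 2 − 1 = 1 and tw(G) ≤ 1. Since G has at least one edge (e.g. 2–4), it is not an edgeless graph, so tw(G) ≥ 1. The upper and lower bounds meet at 1, so that is the treewidth.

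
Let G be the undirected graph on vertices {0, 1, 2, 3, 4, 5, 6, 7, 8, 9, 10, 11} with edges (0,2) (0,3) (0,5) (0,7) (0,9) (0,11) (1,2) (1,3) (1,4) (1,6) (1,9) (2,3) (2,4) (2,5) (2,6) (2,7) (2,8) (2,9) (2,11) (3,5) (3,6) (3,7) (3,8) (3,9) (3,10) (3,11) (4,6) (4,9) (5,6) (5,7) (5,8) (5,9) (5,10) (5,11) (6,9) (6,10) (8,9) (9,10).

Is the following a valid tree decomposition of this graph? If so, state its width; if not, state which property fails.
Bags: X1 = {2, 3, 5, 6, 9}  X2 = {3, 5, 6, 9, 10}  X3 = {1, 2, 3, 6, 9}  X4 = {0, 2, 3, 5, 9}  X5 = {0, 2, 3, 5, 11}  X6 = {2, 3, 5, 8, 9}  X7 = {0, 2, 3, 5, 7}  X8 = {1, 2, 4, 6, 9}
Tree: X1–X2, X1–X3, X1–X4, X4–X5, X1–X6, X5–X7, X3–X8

Checking the three conditions: (i) the bags cover all of {0, 1, 2, 3, 4, 5, 6, 7, 8, 9, 10, 11}; (ii) for each edge, some bag contains both endpoints; (iii) the bags containing any fixed vertex form a subtree. All hold, so the decomposition is valid with width 5 − 1 = 4.

Yes; width 4.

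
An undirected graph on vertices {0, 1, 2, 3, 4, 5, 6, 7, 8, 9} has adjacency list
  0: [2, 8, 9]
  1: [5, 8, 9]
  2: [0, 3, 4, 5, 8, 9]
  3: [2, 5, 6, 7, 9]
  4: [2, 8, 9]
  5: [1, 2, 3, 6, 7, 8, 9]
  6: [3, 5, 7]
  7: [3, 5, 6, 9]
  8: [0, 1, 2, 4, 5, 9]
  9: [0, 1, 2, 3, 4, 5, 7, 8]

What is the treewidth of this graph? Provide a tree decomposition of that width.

Treewidth 3.
Bags: B1 = {2, 3, 5, 9}  B2 = {3, 5, 7, 9}  B3 = {2, 5, 8, 9}  B4 = {1, 5, 8, 9}  B5 = {2, 4, 8, 9}  B6 = {3, 5, 6, 7}  B7 = {0, 2, 8, 9}
Tree: B1–B2, B1–B3, B3–B4, B3–B5, B2–B6, B3–B7

The largest bag has 4 vertices, giving width 3; this decomposition certifies tw(G) ≤ 3. For the lower bound, the 4 vertices {1, 5, 8, 9} are pairwise adjacent, and any tree decomposition puts a clique entirely inside one bag — forcing width ≥ 3. Combining the bounds, tw(G) = 3.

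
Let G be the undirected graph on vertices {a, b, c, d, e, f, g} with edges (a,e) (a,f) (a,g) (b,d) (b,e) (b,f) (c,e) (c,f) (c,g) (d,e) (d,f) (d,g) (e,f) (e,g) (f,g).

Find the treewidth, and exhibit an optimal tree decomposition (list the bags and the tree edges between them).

The largest bag has 4 vertices, giving width 3; this decomposition certifies tw(G) ≤ 3. On the other hand G contains the 4-clique {d, e, f, g}. A clique must lie in a single bag of any decomposition, so no decomposition can have width below 3. The upper and lower bounds meet at 3, so that is the treewidth.

Treewidth 3.
One optimal decomposition is:
Bags: B1 = {d, e, f, g}  B2 = {a, e, f, g}  B3 = {b, d, e, f}  B4 = {c, e, f, g}
Tree: B1–B2, B1–B3, B2–B4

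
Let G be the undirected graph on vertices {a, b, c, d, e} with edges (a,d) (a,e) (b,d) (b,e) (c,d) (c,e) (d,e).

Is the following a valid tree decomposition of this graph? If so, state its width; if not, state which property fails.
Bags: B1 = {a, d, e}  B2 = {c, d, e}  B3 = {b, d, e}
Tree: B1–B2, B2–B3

Yes; width 2.

Vertex coverage: the bags together contain {a, b, c, d, e}, the full vertex set. Edge coverage: each edge of G has both endpoints in at least one bag. Running intersection: for every vertex, the bags containing it form a connected subtree. All three properties hold, so this is a valid tree decomposition of width max|bag| − 1 = 2, and hence tw(G) ≤ 2.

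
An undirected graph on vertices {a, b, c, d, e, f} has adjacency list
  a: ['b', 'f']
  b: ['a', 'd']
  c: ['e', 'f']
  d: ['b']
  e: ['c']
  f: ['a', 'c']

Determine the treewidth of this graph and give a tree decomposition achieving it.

Each bag holds 2 vertices, so the decomposition has width 1, which upper-bounds the treewidth. G has an edge, so its treewidth is at least 1. Therefore the treewidth is 1.

Treewidth 1.
Bags: B1 = {c, e}  B2 = {c, f}  B3 = {a, f}  B4 = {a, b}  B5 = {b, d}
Tree: B1–B2, B2–B3, B3–B4, B4–B5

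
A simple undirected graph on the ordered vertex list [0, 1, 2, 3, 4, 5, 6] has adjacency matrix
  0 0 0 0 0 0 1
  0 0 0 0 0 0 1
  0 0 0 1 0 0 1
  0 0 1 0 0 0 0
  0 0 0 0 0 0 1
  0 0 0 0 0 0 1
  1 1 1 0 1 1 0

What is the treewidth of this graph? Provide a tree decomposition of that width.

Each bag holds 2 vertices, so the decomposition has width 1, which upper-bounds the treewidth. G has an edge, so its treewidth is at least 1. The upper and lower bounds meet at 1, so that is the treewidth.

Treewidth 1.
One optimal decomposition is:
Bags: B1 = {4, 6}  B2 = {0, 6}  B3 = {2, 6}  B4 = {2, 3}  B5 = {1, 6}  B6 = {5, 6}
Tree: B1–B2, B1–B3, B3–B4, B1–B5, B1–B6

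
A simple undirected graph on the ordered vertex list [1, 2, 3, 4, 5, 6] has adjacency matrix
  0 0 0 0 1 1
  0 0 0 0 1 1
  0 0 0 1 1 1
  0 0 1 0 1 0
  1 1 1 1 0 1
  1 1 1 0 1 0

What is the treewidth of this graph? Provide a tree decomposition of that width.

Treewidth 2.
One such decomposition:
Bags: B1 = {3, 4, 5}  B2 = {3, 5, 6}  B3 = {2, 5, 6}  B4 = {1, 5, 6}
Tree: B1–B2, B2–B3, B2–B4

Each bag holds 3 vertices, so the decomposition has width 2, which upper-bounds the treewidth. Conversely, {3, 4, 5} is a clique of size 3, and the vertices of any clique must share a bag in every tree decomposition; so some bag has ≥ 3 vertices and tw(G) ≥ 2. Hence tw(G) = 2 exactly.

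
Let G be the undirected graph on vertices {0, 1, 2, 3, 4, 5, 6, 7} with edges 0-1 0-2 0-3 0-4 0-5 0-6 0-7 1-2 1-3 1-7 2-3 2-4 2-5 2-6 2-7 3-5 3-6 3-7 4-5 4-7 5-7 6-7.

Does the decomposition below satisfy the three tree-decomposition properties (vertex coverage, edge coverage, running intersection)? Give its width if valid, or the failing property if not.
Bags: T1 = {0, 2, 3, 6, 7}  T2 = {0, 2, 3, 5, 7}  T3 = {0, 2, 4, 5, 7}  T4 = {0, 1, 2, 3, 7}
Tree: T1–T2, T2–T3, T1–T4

Checking the three conditions: (i) the bags cover all of {0, 1, 2, 3, 4, 5, 6, 7}; (ii) for each edge, some bag contains both endpoints; (iii) the bags containing any fixed vertex form a subtree. All hold, so the decomposition is valid with width 5 − 1 = 4.

Yes; width 4.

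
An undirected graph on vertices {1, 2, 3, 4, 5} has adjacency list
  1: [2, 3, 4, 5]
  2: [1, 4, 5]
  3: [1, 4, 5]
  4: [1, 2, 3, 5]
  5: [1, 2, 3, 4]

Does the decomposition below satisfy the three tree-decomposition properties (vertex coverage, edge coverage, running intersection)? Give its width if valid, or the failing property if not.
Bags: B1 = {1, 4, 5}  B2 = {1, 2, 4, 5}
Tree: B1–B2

A tree decomposition must satisfy three properties: every vertex lies in some bag; for every edge, both endpoints lie together in some bag; and for every vertex, the bags containing it form a connected subtree. Here vertex 3 appears in no bag, so the decomposition is invalid.

No — vertex 3 appears in no bag.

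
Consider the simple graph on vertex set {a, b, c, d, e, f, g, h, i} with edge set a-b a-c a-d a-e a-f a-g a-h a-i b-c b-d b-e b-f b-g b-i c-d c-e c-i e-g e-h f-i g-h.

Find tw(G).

A width-3 tree decomposition is:
Bags: B1 = {a, b, c, i}  B2 = {a, b, c, e}  B3 = {a, b, e, g}  B4 = {a, b, c, d}  B5 = {a, b, f, i}  B6 = {a, e, g, h}
Tree: B1–B2, B2–B3, B2–B4, B1–B5, B3–B6
Every bag has size at most 4, so the width is 4 − 1 = 3 and tw(G) ≤ 3. On the other hand G contains the 4-clique {a, e, g, h}. A clique must lie in a single bag of any decomposition, so no decomposition can have width below 3. Combining the bounds, tw(G) = 3.

3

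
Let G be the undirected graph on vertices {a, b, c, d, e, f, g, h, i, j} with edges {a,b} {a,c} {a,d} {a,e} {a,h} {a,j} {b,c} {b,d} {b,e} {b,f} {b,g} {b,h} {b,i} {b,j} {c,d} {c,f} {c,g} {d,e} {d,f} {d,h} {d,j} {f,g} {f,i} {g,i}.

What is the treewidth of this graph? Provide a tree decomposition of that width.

Treewidth 3.
Bags: B1 = {a, b, c, d}  B2 = {b, c, d, f}  B3 = {a, b, d, e}  B4 = {a, b, d, j}  B5 = {b, c, f, g}  B6 = {b, f, g, i}  B7 = {a, b, d, h}
Tree: B1–B2, B1–B3, B3–B4, B2–B5, B5–B6, B1–B7

Each bag holds 4 vertices, so the decomposition has width 3, which upper-bounds the treewidth. On the other hand G contains the 4-clique {a, b, d, j}. A clique must lie in a single bag of any decomposition, so no decomposition can have width below 3. Therefore the treewidth is 3.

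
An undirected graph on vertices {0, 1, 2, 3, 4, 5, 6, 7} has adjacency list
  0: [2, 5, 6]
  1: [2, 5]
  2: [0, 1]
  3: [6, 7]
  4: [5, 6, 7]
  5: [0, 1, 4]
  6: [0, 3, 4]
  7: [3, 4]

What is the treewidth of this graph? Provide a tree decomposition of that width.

Every bag has size at most 3, so the width is 3 − 1 = 2 and tw(G) ≤ 2. Since 7–3–6–4–7 is a cycle in G, G is not acyclic. Forests are exactly the graphs of treewidth ≤ 1, so tw(G) ≥ 2. The upper and lower bounds meet at 2, so that is the treewidth.

Treewidth 2.
Bags: B1 = {3, 4, 7}  B2 = {3, 4, 6}  B3 = {4, 5, 6}  B4 = {0, 5, 6}  B5 = {0, 1, 5}  B6 = {0, 1, 2}
Tree: B1–B2, B2–B3, B3–B4, B4–B5, B5–B6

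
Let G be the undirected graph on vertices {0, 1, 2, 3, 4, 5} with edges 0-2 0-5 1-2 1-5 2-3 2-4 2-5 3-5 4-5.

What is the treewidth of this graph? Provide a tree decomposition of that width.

Each bag holds 3 vertices, so the decomposition has width 2, which upper-bounds the treewidth. Conversely, {0, 2, 5} is a clique of size 3, and the vertices of any clique must share a bag in every tree decomposition; so some bag has ≥ 3 vertices and tw(G) ≥ 2. Combining the bounds, tw(G) = 2.

Treewidth 2.
One optimal decomposition is:
Bags: B1 = {2, 3, 5}  B2 = {1, 2, 5}  B3 = {0, 2, 5}  B4 = {2, 4, 5}
Tree: B1–B2, B2–B3, B1–B4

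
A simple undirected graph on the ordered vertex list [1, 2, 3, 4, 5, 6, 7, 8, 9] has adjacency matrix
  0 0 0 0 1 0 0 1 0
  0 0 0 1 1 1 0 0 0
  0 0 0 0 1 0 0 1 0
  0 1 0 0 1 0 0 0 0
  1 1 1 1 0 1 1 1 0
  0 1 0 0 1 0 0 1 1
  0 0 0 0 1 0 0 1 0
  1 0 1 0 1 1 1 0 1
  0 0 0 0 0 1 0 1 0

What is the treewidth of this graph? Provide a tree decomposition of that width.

Treewidth 2.
Bags: B1 = {5, 6, 8}  B2 = {5, 7, 8}  B3 = {6, 8, 9}  B4 = {1, 5, 8}  B5 = {3, 5, 8}  B6 = {2, 5, 6}  B7 = {2, 4, 5}
Tree: B1–B2, B1–B3, B1–B4, B2–B5, B1–B6, B6–B7

Every bag has size at most 3, so the width is 3 − 1 = 2 and tw(G) ≤ 2. On the other hand G contains the 3-clique {6, 8, 9}. A clique must lie in a single bag of any decomposition, so no decomposition can have width below 2. Hence tw(G) = 2 exactly.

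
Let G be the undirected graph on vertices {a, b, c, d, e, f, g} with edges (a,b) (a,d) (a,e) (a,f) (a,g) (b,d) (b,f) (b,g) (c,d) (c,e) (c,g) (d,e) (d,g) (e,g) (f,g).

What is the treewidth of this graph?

3

A width-3 tree decomposition is:
Bags: B1 = {a, b, d, g}  B2 = {a, b, f, g}  B3 = {a, d, e, g}  B4 = {c, d, e, g}
Tree: B1–B2, B1–B3, B3–B4
The largest bag has 4 vertices, giving width 3; this decomposition certifies tw(G) ≤ 3. Conversely, {c, d, e, g} is a clique of size 4, and the vertices of any clique must share a bag in every tree decomposition; so some bag has ≥ 4 vertices and tw(G) ≥ 3. Hence tw(G) = 3 exactly.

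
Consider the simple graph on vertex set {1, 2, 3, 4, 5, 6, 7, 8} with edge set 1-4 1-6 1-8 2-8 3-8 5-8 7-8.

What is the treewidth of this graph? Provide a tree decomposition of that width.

Treewidth 1.
One optimal decomposition is:
Bags: B1 = {7, 8}  B2 = {2, 8}  B3 = {1, 8}  B4 = {3, 8}  B5 = {1, 6}  B6 = {5, 8}  B7 = {1, 4}
Tree: B1–B2, B2–B3, B3–B4, B3–B5, B2–B6, B5–B7

Every bag has size at most 2, so the width is 2 − 1 = 1 and tw(G) ≤ 1. Since G has at least one edge (e.g. 7–8), it is not an edgeless graph, so tw(G) ≥ 1. Therefore the treewidth is 1.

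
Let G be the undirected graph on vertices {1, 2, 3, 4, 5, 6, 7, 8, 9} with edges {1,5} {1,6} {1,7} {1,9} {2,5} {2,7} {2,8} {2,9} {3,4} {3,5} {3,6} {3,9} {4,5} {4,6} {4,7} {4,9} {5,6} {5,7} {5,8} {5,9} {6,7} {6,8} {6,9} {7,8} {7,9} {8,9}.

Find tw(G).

4

A width-4 tree decomposition is:
Bags: B1 = {5, 6, 7, 8, 9}  B2 = {1, 5, 6, 7, 9}  B3 = {4, 5, 6, 7, 9}  B4 = {2, 5, 7, 8, 9}  B5 = {3, 4, 5, 6, 9}
Tree: B1–B2, B1–B3, B1–B4, B3–B5
Each bag holds 5 vertices, so the decomposition has width 4, which upper-bounds the treewidth. On the other hand G contains the 5-clique {2, 5, 7, 8, 9}. A clique must lie in a single bag of any decomposition, so no decomposition can have width below 4. Therefore the treewidth is 4.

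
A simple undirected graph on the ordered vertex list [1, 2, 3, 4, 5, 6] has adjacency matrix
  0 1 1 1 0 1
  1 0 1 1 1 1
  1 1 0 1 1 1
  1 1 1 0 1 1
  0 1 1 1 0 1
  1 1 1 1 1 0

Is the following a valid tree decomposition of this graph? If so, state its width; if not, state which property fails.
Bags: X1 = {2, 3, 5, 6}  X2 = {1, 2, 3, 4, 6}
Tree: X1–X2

No — edge (4,5) lies in no bag.

A tree decomposition must satisfy three properties: every vertex lies in some bag; for every edge, both endpoints lie together in some bag; and for every vertex, the bags containing it form a connected subtree. Here edge (4,5) lies in no bag, so the decomposition is invalid.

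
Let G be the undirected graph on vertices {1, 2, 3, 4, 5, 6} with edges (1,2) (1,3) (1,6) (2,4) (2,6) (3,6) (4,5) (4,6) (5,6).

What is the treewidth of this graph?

2

A width-2 tree decomposition is:
Bags: B1 = {2, 4, 6}  B2 = {4, 5, 6}  B3 = {1, 2, 6}  B4 = {1, 3, 6}
Tree: B1–B2, B1–B3, B3–B4
Every bag has size at most 3, so the width is 3 − 1 = 2 and tw(G) ≤ 2. On the other hand G contains the 3-clique {1, 2, 6}. A clique must lie in a single bag of any decomposition, so no decomposition can have width below 2. Hence tw(G) = 2 exactly.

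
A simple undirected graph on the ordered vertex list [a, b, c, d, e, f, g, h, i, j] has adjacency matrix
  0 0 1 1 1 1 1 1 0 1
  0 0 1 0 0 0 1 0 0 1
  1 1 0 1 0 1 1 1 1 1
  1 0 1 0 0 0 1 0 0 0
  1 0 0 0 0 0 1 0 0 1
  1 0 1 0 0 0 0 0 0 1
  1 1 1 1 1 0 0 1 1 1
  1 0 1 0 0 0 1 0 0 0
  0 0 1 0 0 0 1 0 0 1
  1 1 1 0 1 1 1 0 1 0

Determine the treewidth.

A width-3 tree decomposition is:
Bags: B1 = {a, c, g, h}  B2 = {a, c, d, g}  B3 = {a, c, g, j}  B4 = {c, g, i, j}  B5 = {b, c, g, j}  B6 = {a, e, g, j}  B7 = {a, c, f, j}
Tree: B1–B2, B1–B3, B3–B4, B4–B5, B3–B6, B3–B7
Every bag has size at most 4, so the width is 4 − 1 = 3 and tw(G) ≤ 3. Conversely, {a, e, g, j} is a clique of size 4, and the vertices of any clique must share a bag in every tree decomposition; so some bag has ≥ 4 vertices and tw(G) ≥ 3. Therefore the treewidth is 3.

3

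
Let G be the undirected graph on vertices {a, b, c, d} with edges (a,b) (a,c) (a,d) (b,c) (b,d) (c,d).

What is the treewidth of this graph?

3

A width-3 tree decomposition is:
Bags: B1 = {a, b, c, d}
Tree: (single bag)
A single bag containing all 4 vertices is trivially a valid decomposition of width 3. Conversely, {a, b, c, d} is a clique of size 4, and the vertices of any clique must share a bag in every tree decomposition; so some bag has ≥ 4 vertices and tw(G) ≥ 3. Therefore the treewidth is 3.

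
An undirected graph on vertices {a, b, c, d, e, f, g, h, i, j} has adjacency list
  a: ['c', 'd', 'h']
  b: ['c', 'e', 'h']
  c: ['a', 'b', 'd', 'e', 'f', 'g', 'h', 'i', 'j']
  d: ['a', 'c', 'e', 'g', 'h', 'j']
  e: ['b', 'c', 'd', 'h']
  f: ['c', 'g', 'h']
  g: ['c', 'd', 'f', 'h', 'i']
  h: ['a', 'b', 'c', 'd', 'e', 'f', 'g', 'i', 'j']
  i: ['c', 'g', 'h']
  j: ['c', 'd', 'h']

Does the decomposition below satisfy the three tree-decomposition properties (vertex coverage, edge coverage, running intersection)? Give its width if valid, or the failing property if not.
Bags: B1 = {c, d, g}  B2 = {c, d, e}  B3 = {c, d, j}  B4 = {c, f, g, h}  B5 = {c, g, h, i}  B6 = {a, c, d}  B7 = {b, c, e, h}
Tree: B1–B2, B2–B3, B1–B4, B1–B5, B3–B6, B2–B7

No — edge (h,d) lies in no bag.

A tree decomposition must satisfy three properties: every vertex lies in some bag; for every edge, both endpoints lie together in some bag; and for every vertex, the bags containing it form a connected subtree. Here edge (h,d) lies in no bag, so the decomposition is invalid.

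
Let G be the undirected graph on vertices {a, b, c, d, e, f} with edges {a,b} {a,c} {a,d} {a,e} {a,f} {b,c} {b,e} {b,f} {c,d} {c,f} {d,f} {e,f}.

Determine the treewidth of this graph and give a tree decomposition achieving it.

Each bag holds 4 vertices, so the decomposition has width 3, which upper-bounds the treewidth. On the other hand G contains the 4-clique {a, b, e, f}. A clique must lie in a single bag of any decomposition, so no decomposition can have width below 3. Combining the bounds, tw(G) = 3.

Treewidth 3.
Bags: B1 = {a, b, c, f}  B2 = {a, c, d, f}  B3 = {a, b, e, f}
Tree: B1–B2, B1–B3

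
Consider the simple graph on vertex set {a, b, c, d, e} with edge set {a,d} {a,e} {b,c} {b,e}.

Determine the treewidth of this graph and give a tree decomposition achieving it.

Each bag holds 2 vertices, so the decomposition has width 1, which upper-bounds the treewidth. Since G has at least one edge (e.g. c–b), it is not an edgeless graph, so tw(G) ≥ 1. The upper and lower bounds meet at 1, so that is the treewidth.

Treewidth 1.
One optimal decomposition is:
Bags: B1 = {b, c}  B2 = {b, e}  B3 = {a, e}  B4 = {a, d}
Tree: B1–B2, B2–B3, B3–B4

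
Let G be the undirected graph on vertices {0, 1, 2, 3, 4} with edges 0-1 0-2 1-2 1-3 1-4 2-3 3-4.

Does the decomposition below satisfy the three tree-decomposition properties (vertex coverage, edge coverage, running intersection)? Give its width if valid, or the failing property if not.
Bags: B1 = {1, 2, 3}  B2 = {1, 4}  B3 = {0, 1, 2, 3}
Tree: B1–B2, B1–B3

No — edge (3,4) lies in no bag.

A tree decomposition must satisfy three properties: every vertex lies in some bag; for every edge, both endpoints lie together in some bag; and for every vertex, the bags containing it form a connected subtree. Here edge (3,4) lies in no bag, so the decomposition is invalid.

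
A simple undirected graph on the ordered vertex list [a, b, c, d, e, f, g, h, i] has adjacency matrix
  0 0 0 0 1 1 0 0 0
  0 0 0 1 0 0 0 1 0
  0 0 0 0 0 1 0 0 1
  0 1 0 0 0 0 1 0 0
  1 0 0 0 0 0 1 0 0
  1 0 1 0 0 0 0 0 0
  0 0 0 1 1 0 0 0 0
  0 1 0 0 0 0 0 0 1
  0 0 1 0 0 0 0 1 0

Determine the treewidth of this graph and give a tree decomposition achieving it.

Treewidth 2.
Bags: B1 = {a, e, f}  B2 = {c, e, f}  B3 = {c, e, i}  B4 = {e, h, i}  B5 = {b, e, h}  B6 = {b, d, e}  B7 = {d, e, g}
Tree: B1–B2, B2–B3, B3–B4, B4–B5, B5–B6, B6–B7

The largest bag has 3 vertices, giving width 2; this decomposition certifies tw(G) ≤ 2. Since e–a–f–c–i–h–b–d–g–e is a cycle in G, G is not acyclic. Forests are exactly the graphs of treewidth ≤ 1, so tw(G) ≥ 2. The upper and lower bounds meet at 2, so that is the treewidth.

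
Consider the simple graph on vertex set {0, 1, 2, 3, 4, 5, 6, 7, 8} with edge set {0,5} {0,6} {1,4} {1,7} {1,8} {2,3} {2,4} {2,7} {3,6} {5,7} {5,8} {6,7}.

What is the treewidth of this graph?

3

A width-3 tree decomposition is:
Bags: B1 = {1, 2, 4, 8}  B2 = {1, 2, 7, 8}  B3 = {2, 5, 7, 8}  B4 = {2, 3, 5, 7}  B5 = {3, 5, 6, 7}  B6 = {0, 3, 5, 6}
Tree: B1–B2, B2–B3, B3–B4, B4–B5, B5–B6
Each bag holds 4 vertices, so the decomposition has width 3, which upper-bounds the treewidth. For the lower bound: the 4 vertex sets {1,4,8}, {2}, {7}, {0,3,5,6} are disjoint, each induces a connected subgraph, and every pair is joined by at least one edge of G. Contracting each set to a single vertex therefore yields K_{4} as a minor, and since treewidth is minor-monotone, tw(G) ≥ tw(K_{4}) = 3. Hence tw(G) = 3 exactly.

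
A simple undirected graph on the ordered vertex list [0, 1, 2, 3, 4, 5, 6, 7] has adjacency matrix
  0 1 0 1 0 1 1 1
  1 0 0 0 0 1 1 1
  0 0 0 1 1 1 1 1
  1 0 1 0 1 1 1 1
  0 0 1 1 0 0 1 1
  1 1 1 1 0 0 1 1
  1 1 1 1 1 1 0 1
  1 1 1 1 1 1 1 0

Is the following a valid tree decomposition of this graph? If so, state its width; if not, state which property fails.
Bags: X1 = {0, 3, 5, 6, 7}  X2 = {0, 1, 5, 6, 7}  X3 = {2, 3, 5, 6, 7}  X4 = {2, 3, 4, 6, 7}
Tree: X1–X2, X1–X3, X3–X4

Yes; width 4.

Checking the three conditions: (i) the bags cover all of {0, 1, 2, 3, 4, 5, 6, 7}; (ii) for each edge, some bag contains both endpoints; (iii) the bags containing any fixed vertex form a subtree. All hold, so the decomposition is valid with width 5 − 1 = 4.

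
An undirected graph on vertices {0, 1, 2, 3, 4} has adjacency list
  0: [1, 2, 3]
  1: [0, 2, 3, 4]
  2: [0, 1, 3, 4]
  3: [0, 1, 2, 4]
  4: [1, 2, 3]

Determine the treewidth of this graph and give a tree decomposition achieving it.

The largest bag has 4 vertices, giving width 3; this decomposition certifies tw(G) ≤ 3. Conversely, {0, 1, 2, 3} is a clique of size 4, and the vertices of any clique must share a bag in every tree decomposition; so some bag has ≥ 4 vertices and tw(G) ≥ 3. Hence tw(G) = 3 exactly.

Treewidth 3.
One optimal decomposition is:
Bags: B1 = {1, 2, 3, 4}  B2 = {0, 1, 2, 3}
Tree: B1–B2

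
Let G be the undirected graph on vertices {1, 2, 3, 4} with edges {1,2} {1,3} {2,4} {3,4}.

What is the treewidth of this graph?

A width-2 tree decomposition is:
Bags: B1 = {1, 2, 3}  B2 = {2, 3, 4}
Tree: B1–B2
Every bag has size at most 3, so the width is 3 − 1 = 2 and tw(G) ≤ 2. Since 3–1–2–4–3 is a cycle in G, G is not acyclic. Forests are exactly the graphs of treewidth ≤ 1, so tw(G) ≥ 2. Hence tw(G) = 2 exactly.

2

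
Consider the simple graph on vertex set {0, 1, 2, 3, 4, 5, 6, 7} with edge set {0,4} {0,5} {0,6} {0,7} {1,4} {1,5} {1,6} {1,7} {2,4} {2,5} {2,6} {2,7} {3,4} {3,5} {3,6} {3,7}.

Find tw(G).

4

A width-4 tree decomposition is:
Bags: B1 = {1, 4, 5, 6, 7}  B2 = {0, 4, 5, 6, 7}  B3 = {2, 4, 5, 6, 7}  B4 = {3, 4, 5, 6, 7}
Tree: B1–B2, B2–B3, B3–B4
The largest bag has 5 vertices, giving width 4; this decomposition certifies tw(G) ≤ 4. For the lower bound: the 5 vertex sets {1,7}, {0,4}, {2,5}, {6}, {3} are disjoint, each induces a connected subgraph, and every pair is joined by at least one edge of G. Contracting each set to a single vertex therefore yields K_{5} as a minor, and since treewidth is minor-monotone, tw(G) ≥ tw(K_{5}) = 4. The upper and lower bounds meet at 4, so that is the treewidth.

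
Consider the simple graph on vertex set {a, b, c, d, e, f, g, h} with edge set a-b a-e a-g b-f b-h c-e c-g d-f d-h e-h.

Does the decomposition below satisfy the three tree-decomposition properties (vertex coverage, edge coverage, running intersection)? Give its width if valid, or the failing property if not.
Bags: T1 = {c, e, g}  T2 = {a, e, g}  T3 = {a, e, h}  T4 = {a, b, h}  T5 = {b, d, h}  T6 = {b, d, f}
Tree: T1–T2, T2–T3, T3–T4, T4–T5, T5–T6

Vertex coverage: the bags together contain {a, b, c, d, e, f, g, h}, the full vertex set. Edge coverage: each edge of G has both endpoints in at least one bag. Running intersection: for every vertex, the bags containing it form a connected subtree. All three properties hold, so this is a valid tree decomposition of width max|bag| − 1 = 2, and hence tw(G) ≤ 2.

Yes; width 2.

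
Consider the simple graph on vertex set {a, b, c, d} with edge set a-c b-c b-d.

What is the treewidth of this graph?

A width-1 tree decomposition is:
Bags: B1 = {b, d}  B2 = {b, c}  B3 = {a, c}
Tree: B1–B2, B2–B3
Each bag holds 2 vertices, so the decomposition has width 1, which upper-bounds the treewidth. G has an edge, so its treewidth is at least 1. Hence tw(G) = 1 exactly.

1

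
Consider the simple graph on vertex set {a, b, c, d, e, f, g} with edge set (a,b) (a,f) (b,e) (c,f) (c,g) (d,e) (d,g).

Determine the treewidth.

2

A width-2 tree decomposition is:
Bags: B1 = {d, e, g}  B2 = {b, e, g}  B3 = {a, b, g}  B4 = {a, f, g}  B5 = {c, f, g}
Tree: B1–B2, B2–B3, B3–B4, B4–B5
Every bag has size at most 3, so the width is 3 − 1 = 2 and tw(G) ≤ 2. Since g–d–e–b–a–f–c–g is a cycle in G, G is not acyclic. Forests are exactly the graphs of treewidth ≤ 1, so tw(G) ≥ 2. Hence tw(G) = 2 exactly.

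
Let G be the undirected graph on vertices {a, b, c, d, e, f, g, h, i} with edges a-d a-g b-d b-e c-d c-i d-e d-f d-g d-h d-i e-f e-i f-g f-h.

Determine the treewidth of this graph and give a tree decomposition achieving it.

Treewidth 2.
One optimal decomposition is:
Bags: B1 = {d, e, f}  B2 = {d, e, i}  B3 = {d, f, g}  B4 = {a, d, g}  B5 = {b, d, e}  B6 = {c, d, i}  B7 = {d, f, h}
Tree: B1–B2, B1–B3, B3–B4, B2–B5, B2–B6, B1–B7

Every bag has size at most 3, so the width is 3 − 1 = 2 and tw(G) ≤ 2. For the lower bound, the 3 vertices {d, f, g} are pairwise adjacent, and any tree decomposition puts a clique entirely inside one bag — forcing width ≥ 2. Hence tw(G) = 2 exactly.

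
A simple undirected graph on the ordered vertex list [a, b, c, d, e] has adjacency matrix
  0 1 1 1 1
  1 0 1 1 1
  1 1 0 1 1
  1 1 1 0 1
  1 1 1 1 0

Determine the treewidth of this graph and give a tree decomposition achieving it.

With just one bag of size 5, the width is 5 − 1 = 4, so tw(G) ≤ 4. On the other hand G contains the 5-clique {a, b, c, d, e}. A clique must lie in a single bag of any decomposition, so no decomposition can have width below 4. Combining the bounds, tw(G) = 4.

Treewidth 4.
One optimal decomposition is:
Bags: B1 = {a, b, c, d, e}
Tree: (single bag)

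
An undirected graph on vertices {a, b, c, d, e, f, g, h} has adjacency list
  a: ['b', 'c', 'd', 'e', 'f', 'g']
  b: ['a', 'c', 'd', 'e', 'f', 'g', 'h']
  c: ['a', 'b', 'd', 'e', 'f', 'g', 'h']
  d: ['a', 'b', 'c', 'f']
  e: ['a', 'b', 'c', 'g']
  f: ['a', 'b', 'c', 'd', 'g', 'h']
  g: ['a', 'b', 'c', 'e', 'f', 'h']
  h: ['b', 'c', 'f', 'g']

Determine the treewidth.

A width-4 tree decomposition is:
Bags: B1 = {a, b, c, f, g}  B2 = {a, b, c, d, f}  B3 = {b, c, f, g, h}  B4 = {a, b, c, e, g}
Tree: B1–B2, B1–B3, B1–B4
Every bag has size at most 5, so the width is 5 − 1 = 4 and tw(G) ≤ 4. On the other hand G contains the 5-clique {a, b, c, e, g}. A clique must lie in a single bag of any decomposition, so no decomposition can have width below 4. Therefore the treewidth is 4.

4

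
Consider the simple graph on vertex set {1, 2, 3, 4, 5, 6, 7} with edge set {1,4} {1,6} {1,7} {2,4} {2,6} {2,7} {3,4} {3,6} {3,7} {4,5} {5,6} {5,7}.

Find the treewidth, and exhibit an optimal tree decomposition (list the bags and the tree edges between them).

Treewidth 3.
Bags: B1 = {3, 4, 6, 7}  B2 = {2, 4, 6, 7}  B3 = {4, 5, 6, 7}  B4 = {1, 4, 6, 7}
Tree: B1–B2, B2–B3, B3–B4

Every bag has size at most 4, so the width is 4 − 1 = 3 and tw(G) ≤ 3. For the lower bound: the 4 vertex sets {3,7}, {2,4}, {6}, {5} are disjoint, each induces a connected subgraph, and every pair is joined by at least one edge of G. Contracting each set to a single vertex therefore yields K_{4} as a minor, and since treewidth is minor-monotone, tw(G) ≥ tw(K_{4}) = 3. The upper and lower bounds meet at 3, so that is the treewidth.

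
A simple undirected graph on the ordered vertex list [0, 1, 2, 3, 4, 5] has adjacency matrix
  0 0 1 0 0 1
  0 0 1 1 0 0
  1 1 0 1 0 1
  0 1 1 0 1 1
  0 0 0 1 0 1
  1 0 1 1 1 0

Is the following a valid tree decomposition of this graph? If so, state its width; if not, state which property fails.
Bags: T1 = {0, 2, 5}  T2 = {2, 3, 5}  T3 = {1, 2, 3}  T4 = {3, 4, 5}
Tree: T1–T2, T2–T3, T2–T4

Every vertex of G appears in some bag (union = {0, 1, 2, 3, 4, 5}); every edge is covered by a bag; and for each vertex v the set of bags containing v is connected in the bag tree. The decomposition is therefore valid. The largest bag has 3 vertices, so the width is 2.

Yes; width 2.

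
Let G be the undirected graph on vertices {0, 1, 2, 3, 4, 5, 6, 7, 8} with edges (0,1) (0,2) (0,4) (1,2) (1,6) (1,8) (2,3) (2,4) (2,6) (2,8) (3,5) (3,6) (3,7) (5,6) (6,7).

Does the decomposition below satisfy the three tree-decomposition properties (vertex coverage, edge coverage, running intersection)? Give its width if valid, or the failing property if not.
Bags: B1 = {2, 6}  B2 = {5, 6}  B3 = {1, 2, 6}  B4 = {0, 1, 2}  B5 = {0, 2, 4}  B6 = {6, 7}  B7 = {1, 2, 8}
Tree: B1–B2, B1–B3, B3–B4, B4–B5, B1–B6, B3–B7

A tree decomposition must satisfy three properties: every vertex lies in some bag; for every edge, both endpoints lie together in some bag; and for every vertex, the bags containing it form a connected subtree. Here vertex 3 appears in no bag, so the decomposition is invalid.

No — vertex 3 appears in no bag.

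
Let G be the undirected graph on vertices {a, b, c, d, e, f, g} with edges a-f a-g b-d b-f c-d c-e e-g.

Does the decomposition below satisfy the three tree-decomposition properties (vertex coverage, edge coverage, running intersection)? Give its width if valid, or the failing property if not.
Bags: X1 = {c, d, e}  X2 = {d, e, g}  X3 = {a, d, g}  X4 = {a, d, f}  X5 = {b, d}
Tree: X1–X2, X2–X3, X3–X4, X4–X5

No — edge (f,b) lies in no bag.

A tree decomposition must satisfy three properties: every vertex lies in some bag; for every edge, both endpoints lie together in some bag; and for every vertex, the bags containing it form a connected subtree. Here edge (f,b) lies in no bag, so the decomposition is invalid.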